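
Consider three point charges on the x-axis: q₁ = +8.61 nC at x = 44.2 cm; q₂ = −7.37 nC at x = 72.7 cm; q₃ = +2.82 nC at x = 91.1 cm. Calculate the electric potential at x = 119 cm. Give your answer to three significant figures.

The total potential is the scalar sum of each charge's contribution, V = Σ kqᵢ/rᵢ.
Distances from the field point to each charge: r₁ = 0.748 m, r₂ = 0.463 m, r₃ = 0.279 m.
V = k[(8.61×10⁻⁹)/(0.748) + (-7.37×10⁻⁹)/(0.463) + (2.82×10⁻⁹)/(0.279)] = 51.2 V.

51.2 V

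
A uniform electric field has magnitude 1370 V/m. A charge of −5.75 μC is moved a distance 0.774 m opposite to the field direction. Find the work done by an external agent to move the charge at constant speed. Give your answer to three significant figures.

-6.10×10⁻³ J

The potential change for a displacement 0.774 m opposite to the field direction is ΔV = +Ed = 1060 V.
W_ext = qΔV = -6.10×10⁻³ J.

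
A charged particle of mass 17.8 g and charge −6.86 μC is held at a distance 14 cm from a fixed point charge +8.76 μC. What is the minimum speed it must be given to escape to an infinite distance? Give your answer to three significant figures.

20.8 m/s

To just escape, total mechanical energy must reach zero at infinity: ½mv²_min + U = 0, so ½mv²_min = −U = |kQq|/r.
|U| = |kQq|/r = (8.99×10⁹ N·m²/C²)(8.76×10⁻⁶)(6.86×10⁻⁶)/(0.140) = 3.86 J.
v_min = √(2|U|/m) = √(2·3.86/0.0178) = 20.8 m/s.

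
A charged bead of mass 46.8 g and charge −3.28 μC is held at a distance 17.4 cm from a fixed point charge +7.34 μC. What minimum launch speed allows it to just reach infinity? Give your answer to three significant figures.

To just escape, total mechanical energy must reach zero at infinity: ½mv²_min + U = 0, so ½mv²_min = −U = |kQq|/r.
|U| = |kQq|/r = (8.99×10⁹ N·m²/C²)(7.34×10⁻⁶)(3.28×10⁻⁶)/(0.174) = 1.24 J.
v_min = √(2|U|/m) = √(2·1.24/0.0468) = 7.29 m/s.

7.29 m/s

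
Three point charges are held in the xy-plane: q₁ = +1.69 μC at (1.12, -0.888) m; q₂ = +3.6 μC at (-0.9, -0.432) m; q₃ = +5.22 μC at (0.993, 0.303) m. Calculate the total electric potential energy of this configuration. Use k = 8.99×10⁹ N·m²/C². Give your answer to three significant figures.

0.176 J

The assembly work is the sum of pairwise potential energies, U = Σ_{i<j} kqᵢqⱼ/rᵢⱼ.
Pair separations: r₁₂ = 2.07 m, r₁₃ = 1.20 m, r₂₃ = 2.03 m.
U = (0.0264) + (0.0662) + (0.0832) = 0.176 J.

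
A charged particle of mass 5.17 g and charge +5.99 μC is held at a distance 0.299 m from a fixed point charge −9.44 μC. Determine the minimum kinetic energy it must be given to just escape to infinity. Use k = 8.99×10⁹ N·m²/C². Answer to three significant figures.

1.70 J

To just escape, total mechanical energy must reach zero at infinity: ½mv²_min + U = 0, so ½mv²_min = −U = |kQq|/r.
|U| = |kQq|/r = (8.99×10⁹ N·m²/C²)(9.44×10⁻⁶)(5.99×10⁻⁶)/(0.299) = 1.70 J.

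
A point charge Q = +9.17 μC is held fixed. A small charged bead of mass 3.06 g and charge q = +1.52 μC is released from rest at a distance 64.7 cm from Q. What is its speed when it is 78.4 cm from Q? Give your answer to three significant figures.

Only the electrostatic force acts, so mechanical energy is conserved: ½mv² = U₁ − U₂ = kQq(1/r₁ − 1/r₂).
U₁ − U₂ = (8.99×10⁹ N·m²/C²)(9.17×10⁻⁶ C)(1.52×10⁻⁶ C)(1/0.647 − 1/0.784) = 0.0338 J.
v = √(2·0.0338/3.06×10⁻³) = 4.70 m/s.

4.70 m/s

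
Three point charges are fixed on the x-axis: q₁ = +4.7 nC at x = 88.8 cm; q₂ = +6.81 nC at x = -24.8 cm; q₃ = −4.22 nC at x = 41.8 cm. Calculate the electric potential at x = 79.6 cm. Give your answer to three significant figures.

The total potential is the scalar sum of each charge's contribution, V = Σ kqᵢ/rᵢ.
Distances from the field point to each charge: r₁ = 0.0920 m, r₂ = 1.04 m, r₃ = 0.378 m.
V = k[(4.70×10⁻⁹)/(0.0920) + (6.81×10⁻⁹)/(1.04) + (-4.22×10⁻⁹)/(0.378)] = 418 V.

418 V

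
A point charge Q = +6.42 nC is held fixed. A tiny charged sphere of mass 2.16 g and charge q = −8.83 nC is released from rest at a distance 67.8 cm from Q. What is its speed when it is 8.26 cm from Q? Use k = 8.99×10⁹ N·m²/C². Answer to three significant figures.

0.0708 m/s

Only the electrostatic force acts, so mechanical energy is conserved: ½mv² = U₁ − U₂ = kQq(1/r₁ − 1/r₂).
U₁ − U₂ = (8.99×10⁹ N·m²/C²)(6.42×10⁻⁹ C)(-8.83×10⁻⁹ C)(1/0.678 − 1/0.0826) = 5.42×10⁻⁶ J.
v = √(2·5.42×10⁻⁶/2.16×10⁻³) = 0.0708 m/s.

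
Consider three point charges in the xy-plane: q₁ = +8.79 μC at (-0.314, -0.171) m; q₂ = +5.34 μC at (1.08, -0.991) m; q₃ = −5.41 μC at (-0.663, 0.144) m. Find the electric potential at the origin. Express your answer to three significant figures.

The total potential is the scalar sum of each charge's contribution, V = Σ kqᵢ/rᵢ.
Distances from the field point to each charge: r₁ = 0.358 m, r₂ = 1.47 m, r₃ = 0.678 m.
V = k[(8.79×10⁻⁶)/(0.358) + (5.34×10⁻⁶)/(1.47) + (-5.41×10⁻⁶)/(0.678)] = 1.82×10⁵ V.

1.82×10⁵ V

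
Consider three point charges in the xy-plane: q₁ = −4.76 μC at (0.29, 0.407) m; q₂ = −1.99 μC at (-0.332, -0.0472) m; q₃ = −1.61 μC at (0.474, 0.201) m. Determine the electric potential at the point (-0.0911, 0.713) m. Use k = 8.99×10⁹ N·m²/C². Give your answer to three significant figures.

The total potential is the scalar sum of each charge's contribution, V = Σ kqᵢ/rᵢ.
Distances from the field point to each charge: r₁ = 0.489 m, r₂ = 0.797 m, r₃ = 0.763 m.
V = k[(-4.76×10⁻⁶)/(0.489) + (-1.99×10⁻⁶)/(0.797) + (-1.61×10⁻⁶)/(0.763)] = -1.29×10⁵ V.

-1.29×10⁵ V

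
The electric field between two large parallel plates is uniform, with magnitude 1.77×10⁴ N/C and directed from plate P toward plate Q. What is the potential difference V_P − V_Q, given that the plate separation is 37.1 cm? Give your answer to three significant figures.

6570 V

In a uniform field, potential decreases in the direction of E: ΔV = −E·d for a displacement d parallel to E.
Going from Q to P is a displacement of 37.1 cm opposite to the field, so V_P − V_Q = +Ed = 6570 V.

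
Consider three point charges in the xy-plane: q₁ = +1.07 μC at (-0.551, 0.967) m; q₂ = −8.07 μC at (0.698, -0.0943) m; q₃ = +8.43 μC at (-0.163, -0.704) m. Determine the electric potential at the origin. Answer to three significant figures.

1.05×10⁴ V

The total potential is the scalar sum of each charge's contribution, V = Σ kqᵢ/rᵢ.
Distances from the field point to each charge: r₁ = 1.11 m, r₂ = 0.704 m, r₃ = 0.723 m.
V = k[(1.07×10⁻⁶)/(1.11) + (-8.07×10⁻⁶)/(0.704) + (8.43×10⁻⁶)/(0.723)] = 1.05×10⁴ V.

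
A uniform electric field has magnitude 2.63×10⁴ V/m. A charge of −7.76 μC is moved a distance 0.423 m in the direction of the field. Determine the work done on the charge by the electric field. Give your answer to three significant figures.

The potential change for a displacement 0.423 m in the direction of the field is ΔV = −Ed = -1.11×10⁴ V.
W_field = −qΔV = -0.0863 J.

-0.0863 J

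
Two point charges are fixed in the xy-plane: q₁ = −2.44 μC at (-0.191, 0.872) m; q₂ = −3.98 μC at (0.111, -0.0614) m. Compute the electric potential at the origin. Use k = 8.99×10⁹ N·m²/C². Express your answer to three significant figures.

-3.07×10⁵ V

The total potential is the scalar sum of each charge's contribution, V = Σ kqᵢ/rᵢ.
Distances from the field point to each charge: r₁ = 0.893 m, r₂ = 0.127 m.
V = k[(-2.44×10⁻⁶)/(0.893) + (-3.98×10⁻⁶)/(0.127)] = -3.07×10⁵ V.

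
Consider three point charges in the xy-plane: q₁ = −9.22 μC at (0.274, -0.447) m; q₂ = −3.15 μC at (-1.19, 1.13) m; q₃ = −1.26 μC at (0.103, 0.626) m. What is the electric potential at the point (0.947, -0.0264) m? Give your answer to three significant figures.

-1.27×10⁵ V

The total potential is the scalar sum of each charge's contribution, V = Σ kqᵢ/rᵢ.
Distances from the field point to each charge: r₁ = 0.794 m, r₂ = 2.43 m, r₃ = 1.07 m.
V = k[(-9.22×10⁻⁶)/(0.794) + (-3.15×10⁻⁶)/(2.43) + (-1.26×10⁻⁶)/(1.07)] = -1.27×10⁵ V.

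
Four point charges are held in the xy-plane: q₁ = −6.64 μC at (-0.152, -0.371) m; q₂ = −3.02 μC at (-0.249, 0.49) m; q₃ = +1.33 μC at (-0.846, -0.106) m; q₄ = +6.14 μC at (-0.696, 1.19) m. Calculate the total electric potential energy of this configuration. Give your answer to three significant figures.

-0.308 J

The work to assemble the configuration equals its total potential energy, U = Σ kqᵢqⱼ/rᵢⱼ over all pairs.
Pair separations: r₁₂ = 0.866 m, r₁₃ = 0.743 m, r₁₄ = 1.65 m, r₂₃ = 0.844 m, r₂₄ = 0.831 m, r₃₄ = 1.30 m.
Summing all 6 pair terms gives U = -0.308 J.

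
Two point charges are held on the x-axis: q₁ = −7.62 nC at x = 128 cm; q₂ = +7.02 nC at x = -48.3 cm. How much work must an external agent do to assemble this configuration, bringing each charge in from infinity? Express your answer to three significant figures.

The assembly work is the sum of pairwise potential energies, U = Σ_{i<j} kqᵢqⱼ/rᵢⱼ.
Pair separations: r₁₂ = 1.76 m.
U = (-2.73×10⁻⁷) = -2.73×10⁻⁷ J.

-2.73×10⁻⁷ J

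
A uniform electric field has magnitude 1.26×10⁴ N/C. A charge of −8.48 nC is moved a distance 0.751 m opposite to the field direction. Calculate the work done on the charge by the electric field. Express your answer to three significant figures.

8.02×10⁻⁵ J

The potential change for a displacement 0.751 m opposite to the field direction is ΔV = +Ed = 9460 V.
W_field = −qΔV = 8.02×10⁻⁵ J.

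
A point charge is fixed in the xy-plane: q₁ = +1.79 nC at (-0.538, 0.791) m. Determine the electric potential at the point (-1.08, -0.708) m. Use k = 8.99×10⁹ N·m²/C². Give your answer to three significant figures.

The total potential is the scalar sum of each charge's contribution, V = Σ kqᵢ/rᵢ.
Distances from the field point to each charge: r₁ = 1.59 m.
V = k[(1.79×10⁻⁹)/(1.59)] = 10.1 V.

10.1 V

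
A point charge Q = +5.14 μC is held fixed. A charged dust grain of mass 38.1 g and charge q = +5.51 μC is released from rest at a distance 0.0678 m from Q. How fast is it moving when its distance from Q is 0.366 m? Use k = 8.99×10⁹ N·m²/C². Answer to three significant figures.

Only the electrostatic force acts, so mechanical energy is conserved: ½mv² = U₁ − U₂ = kQq(1/r₁ − 1/r₂).
U₁ − U₂ = (8.99×10⁹ N·m²/C²)(5.14×10⁻⁶ C)(5.51×10⁻⁶ C)(1/0.0678 − 1/0.366) = 3.06 J.
v = √(2·3.06/0.0381) = 12.7 m/s.

12.7 m/s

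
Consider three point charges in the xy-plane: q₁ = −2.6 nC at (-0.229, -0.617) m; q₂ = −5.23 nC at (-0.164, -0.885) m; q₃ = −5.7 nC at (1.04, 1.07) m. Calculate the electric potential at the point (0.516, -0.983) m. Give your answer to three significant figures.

-121 V

The total potential is the scalar sum of each charge's contribution, V = Σ kqᵢ/rᵢ.
Distances from the field point to each charge: r₁ = 0.830 m, r₂ = 0.687 m, r₃ = 2.12 m.
V = k[(-2.60×10⁻⁹)/(0.830) + (-5.23×10⁻⁹)/(0.687) + (-5.70×10⁻⁹)/(2.12)] = -121 V.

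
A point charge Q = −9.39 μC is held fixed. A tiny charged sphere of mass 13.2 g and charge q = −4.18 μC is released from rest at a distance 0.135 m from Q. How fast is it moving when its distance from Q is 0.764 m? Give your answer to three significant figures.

Only the electrostatic force acts, so mechanical energy is conserved: ½mv² = U₁ − U₂ = kQq(1/r₁ − 1/r₂).
U₁ − U₂ = (8.99×10⁹ N·m²/C²)(-9.39×10⁻⁶ C)(-4.18×10⁻⁶ C)(1/0.135 − 1/0.764) = 2.15 J.
v = √(2·2.15/0.0132) = 18.1 m/s.

18.1 m/s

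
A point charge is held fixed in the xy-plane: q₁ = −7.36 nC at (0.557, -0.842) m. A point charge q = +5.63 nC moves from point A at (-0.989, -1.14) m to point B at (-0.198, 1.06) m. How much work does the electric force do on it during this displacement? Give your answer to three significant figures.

-5.46×10⁻⁸ J

The work done by the electric force is W_field = −ΔU = −q(V_B − V_A) = q(V_A − V_B).
At A: distance to the source charge is 1.57 m; V_A = kq₁/r = -42.0 V.
At B: distance to the source charge is 2.05 m; V_B = kq₁/r = -32.3 V.
ΔV = V_B − V_A = 9.69 V.
W_field = −qΔV = −(5.63×10⁻⁹ C)(9.69 V) = -5.46×10⁻⁸ J.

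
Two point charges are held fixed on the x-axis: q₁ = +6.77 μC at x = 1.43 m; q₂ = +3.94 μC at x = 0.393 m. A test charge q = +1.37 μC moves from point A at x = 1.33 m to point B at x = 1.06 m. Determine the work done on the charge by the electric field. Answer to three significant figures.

0.587 J

The work done by the electric force is W_field = −ΔU = −q(V_B − V_A) = q(V_A − V_B).
At A: distances to the source charges are 0.100 m, 0.937 m; V_A = Σ kqᵢ/rᵢ = 6.46×10⁵ V.
At B: distances to the source charges are 0.370 m, 0.667 m; V_B = Σ kqᵢ/rᵢ = 2.18×10⁵ V.
ΔV = V_B − V_A = -4.29×10⁵ V.
W_field = −qΔV = −(1.37×10⁻⁶ C)(-4.29×10⁵ V) = 0.587 J.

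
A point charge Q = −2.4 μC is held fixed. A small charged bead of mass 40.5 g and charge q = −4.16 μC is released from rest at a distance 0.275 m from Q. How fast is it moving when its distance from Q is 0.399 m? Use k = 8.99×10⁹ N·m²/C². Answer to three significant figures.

2.24 m/s

Only the electrostatic force acts, so mechanical energy is conserved: ½mv² = U₁ − U₂ = kQq(1/r₁ − 1/r₂).
U₁ − U₂ = (8.99×10⁹ N·m²/C²)(-2.40×10⁻⁶ C)(-4.16×10⁻⁶ C)(1/0.275 − 1/0.399) = 0.101 J.
v = √(2·0.101/0.0405) = 2.24 m/s.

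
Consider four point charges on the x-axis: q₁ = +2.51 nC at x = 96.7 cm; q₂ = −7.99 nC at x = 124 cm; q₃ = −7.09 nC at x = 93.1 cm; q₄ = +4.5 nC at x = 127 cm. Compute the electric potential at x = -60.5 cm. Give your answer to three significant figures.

-44.5 V

The total potential is the scalar sum of each charge's contribution, V = Σ kqᵢ/rᵢ.
Distances from the field point to each charge: r₁ = 1.57 m, r₂ = 1.84 m, r₃ = 1.54 m, r₄ = 1.88 m.
V = k[(2.51×10⁻⁹)/(1.57) + (-7.99×10⁻⁹)/(1.84) + (-7.09×10⁻⁹)/(1.54) + (4.50×10⁻⁹)/(1.88)] = -44.5 V.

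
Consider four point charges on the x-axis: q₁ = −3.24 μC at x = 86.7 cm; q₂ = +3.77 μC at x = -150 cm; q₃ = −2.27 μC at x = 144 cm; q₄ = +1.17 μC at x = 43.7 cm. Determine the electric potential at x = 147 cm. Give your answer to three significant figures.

The total potential is the scalar sum of each charge's contribution, V = Σ kqᵢ/rᵢ.
Distances from the field point to each charge: r₁ = 0.603 m, r₂ = 2.97 m, r₃ = 0.0300 m, r₄ = 1.03 m.
V = k[(-3.24×10⁻⁶)/(0.603) + (3.77×10⁻⁶)/(2.97) + (-2.27×10⁻⁶)/(0.0300) + (1.17×10⁻⁶)/(1.03)] = -7.07×10⁵ V.

-7.07×10⁵ V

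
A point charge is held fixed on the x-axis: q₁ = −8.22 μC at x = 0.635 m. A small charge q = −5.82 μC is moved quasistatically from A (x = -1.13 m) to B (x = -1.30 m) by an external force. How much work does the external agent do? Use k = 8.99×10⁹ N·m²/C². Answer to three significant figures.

-0.0214 J

For quasistatic motion the external work equals the change in potential energy: W_ext = qΔV = q(V_B − V_A).
At A: distance to the source charge is 1.76 m; V_A = kq₁/r = -4.19×10⁴ V.
At B: distance to the source charge is 1.94 m; V_B = kq₁/r = -3.82×10⁴ V.
ΔV = V_B − V_A = 3680 V.
W_ext = qΔV = (-5.82×10⁻⁶ C)(3680 V) = -0.0214 J.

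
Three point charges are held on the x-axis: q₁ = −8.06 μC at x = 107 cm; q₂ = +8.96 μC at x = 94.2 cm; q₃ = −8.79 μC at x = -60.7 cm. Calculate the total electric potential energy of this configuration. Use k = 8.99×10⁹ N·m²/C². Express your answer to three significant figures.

The work to assemble the configuration equals its total potential energy, U = Σ kqᵢqⱼ/rᵢⱼ over all pairs.
Pair separations: r₁₂ = 0.128 m, r₁₃ = 1.68 m, r₂₃ = 1.55 m.
U = (-5.07) + (0.380) + (-0.457) = -5.15 J.

-5.15 J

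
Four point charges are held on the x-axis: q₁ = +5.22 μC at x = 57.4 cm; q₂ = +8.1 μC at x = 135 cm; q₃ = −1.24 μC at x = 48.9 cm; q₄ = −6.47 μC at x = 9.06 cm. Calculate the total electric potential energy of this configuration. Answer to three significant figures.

The work to assemble the configuration equals its total potential energy, U = Σ kqᵢqⱼ/rᵢⱼ over all pairs.
Pair separations: r₁₂ = 0.776 m, r₁₃ = 0.0850 m, r₁₄ = 0.483 m, r₂₃ = 0.861 m, r₂₄ = 1.26 m, r₃₄ = 0.398 m.
Summing all 6 pair terms gives U = -1.12 J.

-1.12 J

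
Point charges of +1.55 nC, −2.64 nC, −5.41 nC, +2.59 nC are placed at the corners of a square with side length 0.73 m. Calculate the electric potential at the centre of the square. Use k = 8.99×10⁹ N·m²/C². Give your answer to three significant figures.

-68.1 V

The total potential is the scalar sum of each charge's contribution, V = Σ kqᵢ/rᵢ.
The distance from each corner to the centre is a√2/2 = 0.516 m.
V = k[(1.55×10⁻⁹)/(0.516) + (-2.64×10⁻⁹)/(0.516) + (-5.41×10⁻⁹)/(0.516) + (2.59×10⁻⁹)/(0.516)] = -68.1 V.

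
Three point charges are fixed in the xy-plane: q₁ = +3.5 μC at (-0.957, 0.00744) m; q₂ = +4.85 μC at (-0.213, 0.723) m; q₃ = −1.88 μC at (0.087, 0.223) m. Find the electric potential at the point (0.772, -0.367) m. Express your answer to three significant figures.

2.88×10⁴ V

Electric potential is a scalar, so the contributions from each charge add algebraically: V = Σ kqᵢ/rᵢ.
Distances from the field point to each charge: r₁ = 1.77 m, r₂ = 1.47 m, r₃ = 0.904 m.
V = k[(3.50×10⁻⁶)/(1.77) + (4.85×10⁻⁶)/(1.47) + (-1.88×10⁻⁶)/(0.904)] = 2.88×10⁴ V.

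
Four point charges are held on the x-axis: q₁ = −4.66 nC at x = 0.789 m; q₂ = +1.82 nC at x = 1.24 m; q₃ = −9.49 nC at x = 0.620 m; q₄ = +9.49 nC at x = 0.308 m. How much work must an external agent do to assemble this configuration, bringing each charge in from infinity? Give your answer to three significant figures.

The assembly work is the sum of pairwise potential energies, U = Σ_{i<j} kqᵢqⱼ/rᵢⱼ.
Pair separations: r₁₂ = 0.451 m, r₁₃ = 0.169 m, r₁₄ = 0.481 m, r₂₃ = 0.620 m, r₂₄ = 0.932 m, r₃₄ = 0.312 m.
Summing all 6 pair terms gives U = -1.32×10⁻⁶ J.

-1.32×10⁻⁶ J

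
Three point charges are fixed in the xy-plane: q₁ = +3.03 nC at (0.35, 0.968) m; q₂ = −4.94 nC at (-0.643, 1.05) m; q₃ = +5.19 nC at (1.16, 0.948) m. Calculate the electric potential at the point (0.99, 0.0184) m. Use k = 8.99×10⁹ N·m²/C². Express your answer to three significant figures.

Electric potential is a scalar, so the contributions from each charge add algebraically: V = Σ kqᵢ/rᵢ.
Distances from the field point to each charge: r₁ = 1.15 m, r₂ = 1.93 m, r₃ = 0.945 m.
V = k[(3.03×10⁻⁹)/(1.15) + (-4.94×10⁻⁹)/(1.93) + (5.19×10⁻⁹)/(0.945)] = 50.2 V.

50.2 V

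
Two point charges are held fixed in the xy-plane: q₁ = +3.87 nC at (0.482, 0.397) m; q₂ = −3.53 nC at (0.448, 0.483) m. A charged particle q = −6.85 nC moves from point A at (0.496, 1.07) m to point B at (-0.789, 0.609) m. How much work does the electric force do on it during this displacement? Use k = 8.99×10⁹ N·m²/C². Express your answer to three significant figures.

The work done by the electric force is W_field = −ΔU = −q(V_B − V_A) = q(V_A − V_B).
At A: distances to the source charges are 0.673 m, 0.589 m; V_A = Σ kqᵢ/rᵢ = -2.20 V.
At B: distances to the source charges are 1.29 m, 1.24 m; V_B = Σ kqᵢ/rᵢ = 1.48 V.
ΔV = V_B − V_A = 3.68 V.
W_field = −qΔV = −(-6.85×10⁻⁹ C)(3.68 V) = 2.52×10⁻⁸ J.

2.52×10⁻⁸ J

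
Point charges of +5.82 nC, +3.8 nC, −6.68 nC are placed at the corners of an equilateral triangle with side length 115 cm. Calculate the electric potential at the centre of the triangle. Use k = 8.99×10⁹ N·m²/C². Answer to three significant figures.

39.8 V

Electric potential is a scalar, so the contributions from each charge add algebraically: V = Σ kqᵢ/rᵢ.
The distance from each vertex to the centroid is a/√3 = 0.664 m.
V = k[(5.82×10⁻⁹)/(0.664) + (3.80×10⁻⁹)/(0.664) + (-6.68×10⁻⁹)/(0.664)] = 39.8 V.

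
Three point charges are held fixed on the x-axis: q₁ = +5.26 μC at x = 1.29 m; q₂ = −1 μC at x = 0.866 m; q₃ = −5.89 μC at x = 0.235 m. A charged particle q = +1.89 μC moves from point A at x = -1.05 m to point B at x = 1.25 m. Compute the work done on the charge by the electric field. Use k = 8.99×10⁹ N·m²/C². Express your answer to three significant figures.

-2.14 J

The work done by the electric force is W_field = −ΔU = −q(V_B − V_A) = q(V_A − V_B).
At A: distances to the source charges are 2.34 m, 1.92 m, 1.29 m; V_A = Σ kqᵢ/rᵢ = -2.57×10⁴ V.
At B: distances to the source charges are 0.0400 m, 0.384 m, 1.02 m; V_B = Σ kqᵢ/rᵢ = 1.11×10⁶ V.
ΔV = V_B − V_A = 1.13×10⁶ V.
W_field = −qΔV = −(1.89×10⁻⁶ C)(1.13×10⁶ V) = -2.14 J.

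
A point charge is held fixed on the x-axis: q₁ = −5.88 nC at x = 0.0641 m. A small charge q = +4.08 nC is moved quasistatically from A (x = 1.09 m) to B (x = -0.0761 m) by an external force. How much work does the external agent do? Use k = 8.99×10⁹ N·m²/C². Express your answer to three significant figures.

For quasistatic motion the external work equals the change in potential energy: W_ext = qΔV = q(V_B − V_A).
At A: distance to the source charge is 1.03 m; V_A = kq₁/r = -51.5 V.
At B: distance to the source charge is 0.140 m; V_B = kq₁/r = -377 V.
ΔV = V_B − V_A = -326 V.
W_ext = qΔV = (4.08×10⁻⁹ C)(-326 V) = -1.33×10⁻⁶ J.

-1.33×10⁻⁶ J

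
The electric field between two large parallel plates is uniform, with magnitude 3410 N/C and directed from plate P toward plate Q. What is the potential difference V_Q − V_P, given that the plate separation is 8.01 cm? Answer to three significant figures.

In a uniform field, potential decreases in the direction of E: ΔV = −E·d for a displacement d parallel to E.
Going from P to Q is a displacement of 8.01 cm along the field, so V_Q − V_P = −Ed = -273 V.

-273 V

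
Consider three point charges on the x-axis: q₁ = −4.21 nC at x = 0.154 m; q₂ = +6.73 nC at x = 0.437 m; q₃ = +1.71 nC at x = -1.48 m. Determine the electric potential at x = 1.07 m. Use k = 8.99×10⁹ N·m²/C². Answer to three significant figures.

The total potential is the scalar sum of each charge's contribution, V = Σ kqᵢ/rᵢ.
Distances from the field point to each charge: r₁ = 0.916 m, r₂ = 0.633 m, r₃ = 2.55 m.
V = k[(-4.21×10⁻⁹)/(0.916) + (6.73×10⁻⁹)/(0.633) + (1.71×10⁻⁹)/(2.55)] = 60.3 V.

60.3 V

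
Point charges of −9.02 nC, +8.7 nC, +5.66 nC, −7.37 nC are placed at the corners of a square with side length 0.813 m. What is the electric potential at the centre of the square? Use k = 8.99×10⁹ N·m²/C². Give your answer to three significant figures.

-31.7 V

Electric potential is a scalar, so the contributions from each charge add algebraically: V = Σ kqᵢ/rᵢ.
The distance from each corner to the centre is a√2/2 = 0.575 m.
V = k[(-9.02×10⁻⁹)/(0.575) + (8.70×10⁻⁹)/(0.575) + (5.66×10⁻⁹)/(0.575) + (-7.37×10⁻⁹)/(0.575)] = -31.7 V.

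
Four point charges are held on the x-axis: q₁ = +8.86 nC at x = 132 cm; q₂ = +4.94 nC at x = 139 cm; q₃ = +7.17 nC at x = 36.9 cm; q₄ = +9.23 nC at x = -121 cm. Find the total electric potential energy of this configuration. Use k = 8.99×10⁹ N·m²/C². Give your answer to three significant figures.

7.36×10⁻⁶ J

The work to assemble the configuration equals its total potential energy, U = Σ kqᵢqⱼ/rᵢⱼ over all pairs.
Pair separations: r₁₂ = 0.0700 m, r₁₃ = 0.951 m, r₁₄ = 2.53 m, r₂₃ = 1.02 m, r₂₄ = 2.60 m, r₃₄ = 1.58 m.
Summing all 6 pair terms gives U = 7.36×10⁻⁶ J.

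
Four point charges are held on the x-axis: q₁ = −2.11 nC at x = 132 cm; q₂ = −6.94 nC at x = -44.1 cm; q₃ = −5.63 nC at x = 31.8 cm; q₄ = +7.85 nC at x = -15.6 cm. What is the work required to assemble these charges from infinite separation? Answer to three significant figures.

The work to assemble the configuration equals its total potential energy, U = Σ kqᵢqⱼ/rᵢⱼ over all pairs.
Pair separations: r₁₂ = 1.76 m, r₁₃ = 1.00 m, r₁₄ = 1.48 m, r₂₃ = 0.759 m, r₂₄ = 0.285 m, r₃₄ = 0.474 m.
Summing all 6 pair terms gives U = -2.01×10⁻⁶ J.

-2.01×10⁻⁶ J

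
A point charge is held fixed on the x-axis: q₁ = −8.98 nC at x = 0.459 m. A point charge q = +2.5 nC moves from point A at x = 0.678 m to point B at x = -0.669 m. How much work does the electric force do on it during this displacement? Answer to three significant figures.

-7.43×10⁻⁷ J

The work done by the electric force is W_field = −ΔU = −q(V_B − V_A) = q(V_A − V_B).
At A: distance to the source charge is 0.219 m; V_A = kq₁/r = -369 V.
At B: distance to the source charge is 1.13 m; V_B = kq₁/r = -71.6 V.
ΔV = V_B − V_A = 297 V.
W_field = −qΔV = −(2.50×10⁻⁹ C)(297 V) = -7.43×10⁻⁷ J.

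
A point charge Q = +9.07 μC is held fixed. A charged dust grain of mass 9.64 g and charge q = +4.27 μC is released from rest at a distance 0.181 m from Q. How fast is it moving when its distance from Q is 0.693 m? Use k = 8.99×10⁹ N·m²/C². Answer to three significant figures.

17.2 m/s

Only the electrostatic force acts, so mechanical energy is conserved: ½mv² = U₁ − U₂ = kQq(1/r₁ − 1/r₂).
U₁ − U₂ = (8.99×10⁹ N·m²/C²)(9.07×10⁻⁶ C)(4.27×10⁻⁶ C)(1/0.181 − 1/0.693) = 1.42 J.
v = √(2·1.42/9.64×10⁻³) = 17.2 m/s.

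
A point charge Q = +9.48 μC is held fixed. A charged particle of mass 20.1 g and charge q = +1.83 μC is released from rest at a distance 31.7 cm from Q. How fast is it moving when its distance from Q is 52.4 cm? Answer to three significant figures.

Only the electrostatic force acts, so mechanical energy is conserved: ½mv² = U₁ − U₂ = kQq(1/r₁ − 1/r₂).
U₁ − U₂ = (8.99×10⁹ N·m²/C²)(9.48×10⁻⁶ C)(1.83×10⁻⁶ C)(1/0.317 − 1/0.524) = 0.194 J.
v = √(2·0.194/0.0201) = 4.40 m/s.

4.40 m/s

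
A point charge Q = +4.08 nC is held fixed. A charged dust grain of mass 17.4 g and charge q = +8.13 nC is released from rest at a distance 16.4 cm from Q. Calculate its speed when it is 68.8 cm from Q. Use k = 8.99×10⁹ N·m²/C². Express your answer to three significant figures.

0.0126 m/s

Only the electrostatic force acts, so mechanical energy is conserved: ½mv² = U₁ − U₂ = kQq(1/r₁ − 1/r₂).
U₁ − U₂ = (8.99×10⁹ N·m²/C²)(4.08×10⁻⁹ C)(8.13×10⁻⁹ C)(1/0.164 − 1/0.688) = 1.38×10⁻⁶ J.
v = √(2·1.38×10⁻⁶/0.0174) = 0.0126 m/s.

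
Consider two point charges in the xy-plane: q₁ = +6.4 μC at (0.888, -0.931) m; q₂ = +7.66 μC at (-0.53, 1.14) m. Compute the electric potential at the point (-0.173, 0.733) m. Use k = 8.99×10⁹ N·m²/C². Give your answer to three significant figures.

Electric potential is a scalar, so the contributions from each charge add algebraically: V = Σ kqᵢ/rᵢ.
Distances from the field point to each charge: r₁ = 1.97 m, r₂ = 0.541 m.
V = k[(6.40×10⁻⁶)/(1.97) + (7.66×10⁻⁶)/(0.541)] = 1.56×10⁵ V.

1.56×10⁵ V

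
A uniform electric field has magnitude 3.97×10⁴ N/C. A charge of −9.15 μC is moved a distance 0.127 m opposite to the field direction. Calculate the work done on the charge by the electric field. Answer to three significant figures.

The potential change for a displacement 0.127 m opposite to the field direction is ΔV = +Ed = 5040 V.
W_field = −qΔV = 0.0461 J.

0.0461 J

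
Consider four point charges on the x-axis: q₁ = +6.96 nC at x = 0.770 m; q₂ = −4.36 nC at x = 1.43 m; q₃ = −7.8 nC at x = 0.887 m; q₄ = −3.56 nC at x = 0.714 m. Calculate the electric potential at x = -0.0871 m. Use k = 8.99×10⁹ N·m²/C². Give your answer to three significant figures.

-64.8 V

The total potential is the scalar sum of each charge's contribution, V = Σ kqᵢ/rᵢ.
Distances from the field point to each charge: r₁ = 0.857 m, r₂ = 1.52 m, r₃ = 0.974 m, r₄ = 0.801 m.
V = k[(6.96×10⁻⁹)/(0.857) + (-4.36×10⁻⁹)/(1.52) + (-7.80×10⁻⁹)/(0.974) + (-3.56×10⁻⁹)/(0.801)] = -64.8 V.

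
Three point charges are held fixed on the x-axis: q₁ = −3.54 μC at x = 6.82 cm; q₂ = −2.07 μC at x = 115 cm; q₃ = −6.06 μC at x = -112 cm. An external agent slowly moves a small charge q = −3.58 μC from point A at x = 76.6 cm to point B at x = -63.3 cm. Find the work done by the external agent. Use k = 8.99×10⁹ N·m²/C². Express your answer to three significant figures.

0.160 J

For quasistatic motion the external work equals the change in potential energy: W_ext = qΔV = q(V_B − V_A).
At A: distances to the source charges are 0.698 m, 0.384 m, 1.89 m; V_A = Σ kqᵢ/rᵢ = -1.23×10⁵ V.
At B: distances to the source charges are 0.701 m, 1.78 m, 0.487 m; V_B = Σ kqᵢ/rᵢ = -1.68×10⁵ V.
ΔV = V_B − V_A = -4.47×10⁴ V.
W_ext = qΔV = (-3.58×10⁻⁶ C)(-4.47×10⁴ V) = 0.160 J.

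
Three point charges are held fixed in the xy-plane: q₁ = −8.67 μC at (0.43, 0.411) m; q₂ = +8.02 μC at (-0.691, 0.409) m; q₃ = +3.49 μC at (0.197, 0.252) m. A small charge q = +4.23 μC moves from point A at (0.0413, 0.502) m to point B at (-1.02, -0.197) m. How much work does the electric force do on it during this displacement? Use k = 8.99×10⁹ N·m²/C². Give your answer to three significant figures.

-0.297 J

The work done by the electric force is W_field = −ΔU = −q(V_B − V_A) = q(V_A − V_B).
At A: distances to the source charges are 0.399 m, 0.738 m, 0.295 m; V_A = Σ kqᵢ/rᵢ = 8960 V.
At B: distances to the source charges are 1.57 m, 0.690 m, 1.30 m; V_B = Σ kqᵢ/rᵢ = 7.92×10⁴ V.
ΔV = V_B − V_A = 7.02×10⁴ V.
W_field = −qΔV = −(4.23×10⁻⁶ C)(7.02×10⁴ V) = -0.297 J.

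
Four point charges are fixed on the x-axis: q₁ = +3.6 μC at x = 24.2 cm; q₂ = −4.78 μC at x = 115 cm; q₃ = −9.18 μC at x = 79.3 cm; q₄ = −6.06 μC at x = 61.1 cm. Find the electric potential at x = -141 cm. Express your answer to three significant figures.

-6.16×10⁴ V

Electric potential is a scalar, so the contributions from each charge add algebraically: V = Σ kqᵢ/rᵢ.
Distances from the field point to each charge: r₁ = 1.65 m, r₂ = 2.56 m, r₃ = 2.20 m, r₄ = 2.02 m.
V = k[(3.60×10⁻⁶)/(1.65) + (-4.78×10⁻⁶)/(2.56) + (-9.18×10⁻⁶)/(2.20) + (-6.06×10⁻⁶)/(2.02)] = -6.16×10⁴ V.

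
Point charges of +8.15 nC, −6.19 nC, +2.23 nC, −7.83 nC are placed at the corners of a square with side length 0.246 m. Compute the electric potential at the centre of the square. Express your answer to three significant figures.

Electric potential is a scalar, so the contributions from each charge add algebraically: V = Σ kqᵢ/rᵢ.
The distance from each corner to the centre is a√2/2 = 0.174 m.
V = k[(8.15×10⁻⁹)/(0.174) + (-6.19×10⁻⁹)/(0.174) + (2.23×10⁻⁹)/(0.174) + (-7.83×10⁻⁹)/(0.174)] = -188 V.

-188 V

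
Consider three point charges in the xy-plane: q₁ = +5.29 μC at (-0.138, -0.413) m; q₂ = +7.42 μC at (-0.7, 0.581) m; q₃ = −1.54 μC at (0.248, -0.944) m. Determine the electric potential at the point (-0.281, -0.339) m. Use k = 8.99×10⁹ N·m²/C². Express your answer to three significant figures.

Electric potential is a scalar, so the contributions from each charge add algebraically: V = Σ kqᵢ/rᵢ.
Distances from the field point to each charge: r₁ = 0.161 m, r₂ = 1.01 m, r₃ = 0.804 m.
V = k[(5.29×10⁻⁶)/(0.161) + (7.42×10⁻⁶)/(1.01) + (-1.54×10⁻⁶)/(0.804)] = 3.44×10⁵ V.

3.44×10⁵ V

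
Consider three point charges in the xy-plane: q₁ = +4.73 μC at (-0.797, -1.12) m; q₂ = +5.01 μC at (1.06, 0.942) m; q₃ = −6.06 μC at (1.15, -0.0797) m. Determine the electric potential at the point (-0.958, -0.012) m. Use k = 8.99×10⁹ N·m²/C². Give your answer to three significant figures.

Electric potential is a scalar, so the contributions from each charge add algebraically: V = Σ kqᵢ/rᵢ.
Distances from the field point to each charge: r₁ = 1.12 m, r₂ = 2.23 m, r₃ = 2.11 m.
V = k[(4.73×10⁻⁶)/(1.12) + (5.01×10⁻⁶)/(2.23) + (-6.06×10⁻⁶)/(2.11)] = 3.23×10⁴ V.

3.23×10⁴ V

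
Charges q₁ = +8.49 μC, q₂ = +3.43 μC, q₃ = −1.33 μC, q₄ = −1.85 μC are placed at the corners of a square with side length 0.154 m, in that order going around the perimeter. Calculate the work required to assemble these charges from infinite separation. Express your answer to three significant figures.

-0.0676 J

The assembly work is the sum of pairwise potential energies, U = Σ_{i<j} kqᵢqⱼ/rᵢⱼ.
The four side pairs have separation 0.154 m and the two diagonal pairs 0.218 m.
Summing all 6 pair terms gives U = -0.0676 J.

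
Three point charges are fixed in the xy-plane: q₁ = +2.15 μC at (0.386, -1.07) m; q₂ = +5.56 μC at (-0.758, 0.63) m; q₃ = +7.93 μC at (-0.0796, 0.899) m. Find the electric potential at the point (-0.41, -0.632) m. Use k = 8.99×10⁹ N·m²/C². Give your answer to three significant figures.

1.05×10⁵ V

Electric potential is a scalar, so the contributions from each charge add algebraically: V = Σ kqᵢ/rᵢ.
Distances from the field point to each charge: r₁ = 0.909 m, r₂ = 1.31 m, r₃ = 1.57 m.
V = k[(2.15×10⁻⁶)/(0.909) + (5.56×10⁻⁶)/(1.31) + (7.93×10⁻⁶)/(1.57)] = 1.05×10⁵ V.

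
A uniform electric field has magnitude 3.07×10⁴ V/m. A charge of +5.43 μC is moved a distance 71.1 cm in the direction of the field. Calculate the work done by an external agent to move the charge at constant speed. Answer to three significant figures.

-0.119 J

The potential change for a displacement 71.1 cm in the direction of the field is ΔV = −Ed = -2.18×10⁴ V.
W_ext = qΔV = -0.119 J.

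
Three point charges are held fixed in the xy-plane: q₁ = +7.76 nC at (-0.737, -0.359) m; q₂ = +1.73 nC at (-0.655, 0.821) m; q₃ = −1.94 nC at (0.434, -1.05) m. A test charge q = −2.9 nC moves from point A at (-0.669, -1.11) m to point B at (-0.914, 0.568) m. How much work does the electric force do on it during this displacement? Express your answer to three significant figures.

The work done by the electric force is W_field = −ΔU = −q(V_B − V_A) = q(V_A − V_B).
At A: distances to the source charges are 0.754 m, 1.93 m, 1.10 m; V_A = Σ kqᵢ/rᵢ = 84.8 V.
At B: distances to the source charges are 0.944 m, 0.362 m, 2.11 m; V_B = Σ kqᵢ/rᵢ = 109 V.
ΔV = V_B − V_A = 23.8 V.
W_field = −qΔV = −(-2.90×10⁻⁹ C)(23.8 V) = 6.91×10⁻⁸ J.

6.91×10⁻⁸ J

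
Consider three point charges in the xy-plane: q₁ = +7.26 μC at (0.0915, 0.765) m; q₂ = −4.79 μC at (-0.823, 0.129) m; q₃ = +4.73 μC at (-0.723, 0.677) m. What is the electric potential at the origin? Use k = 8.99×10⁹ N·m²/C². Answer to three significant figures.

The total potential is the scalar sum of each charge's contribution, V = Σ kqᵢ/rᵢ.
Distances from the field point to each charge: r₁ = 0.770 m, r₂ = 0.833 m, r₃ = 0.990 m.
V = k[(7.26×10⁻⁶)/(0.770) + (-4.79×10⁻⁶)/(0.833) + (4.73×10⁻⁶)/(0.990)] = 7.60×10⁴ V.

7.60×10⁴ V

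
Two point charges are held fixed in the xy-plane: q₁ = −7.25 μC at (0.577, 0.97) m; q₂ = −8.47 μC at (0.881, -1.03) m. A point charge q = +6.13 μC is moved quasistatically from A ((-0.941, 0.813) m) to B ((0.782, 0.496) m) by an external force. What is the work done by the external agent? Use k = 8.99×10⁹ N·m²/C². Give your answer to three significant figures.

For quasistatic motion the external work equals the change in potential energy: W_ext = qΔV = q(V_B − V_A).
At A: distances to the source charges are 1.53 m, 2.59 m; V_A = Σ kqᵢ/rᵢ = -7.21×10⁴ V.
At B: distances to the source charges are 0.516 m, 1.53 m; V_B = Σ kqᵢ/rᵢ = -1.76×10⁵ V.
ΔV = V_B − V_A = -1.04×10⁵ V.
W_ext = qΔV = (6.13×10⁻⁶ C)(-1.04×10⁵ V) = -0.637 J.

-0.637 J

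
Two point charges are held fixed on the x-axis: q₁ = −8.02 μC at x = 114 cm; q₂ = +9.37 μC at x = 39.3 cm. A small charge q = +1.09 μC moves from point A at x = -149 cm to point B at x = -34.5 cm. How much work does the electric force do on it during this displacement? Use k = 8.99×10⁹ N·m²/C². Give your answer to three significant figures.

The work done by the electric force is W_field = −ΔU = −q(V_B − V_A) = q(V_A − V_B).
At A: distances to the source charges are 2.63 m, 1.88 m; V_A = Σ kqᵢ/rᵢ = 1.73×10⁴ V.
At B: distances to the source charges are 1.48 m, 0.738 m; V_B = Σ kqᵢ/rᵢ = 6.56×10⁴ V.
ΔV = V_B − V_A = 4.83×10⁴ V.
W_field = −qΔV = −(1.09×10⁻⁶ C)(4.83×10⁴ V) = -0.0526 J.

-0.0526 J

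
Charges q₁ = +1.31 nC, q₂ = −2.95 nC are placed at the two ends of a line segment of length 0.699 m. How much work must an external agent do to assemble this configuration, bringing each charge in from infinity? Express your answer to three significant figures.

The work to assemble the configuration equals its total potential energy, U = Σ kqᵢqⱼ/rᵢⱼ over all pairs.
The separation is r = 0.699 m.
U = (-4.97×10⁻⁸) = -4.97×10⁻⁸ J.

-4.97×10⁻⁸ J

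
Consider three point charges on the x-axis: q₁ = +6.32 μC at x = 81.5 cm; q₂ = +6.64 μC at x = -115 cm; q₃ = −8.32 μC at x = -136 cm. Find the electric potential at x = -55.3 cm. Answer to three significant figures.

The total potential is the scalar sum of each charge's contribution, V = Σ kqᵢ/rᵢ.
Distances from the field point to each charge: r₁ = 1.37 m, r₂ = 0.597 m, r₃ = 0.807 m.
V = k[(6.32×10⁻⁶)/(1.37) + (6.64×10⁻⁶)/(0.597) + (-8.32×10⁻⁶)/(0.807)] = 4.88×10⁴ V.

4.88×10⁴ V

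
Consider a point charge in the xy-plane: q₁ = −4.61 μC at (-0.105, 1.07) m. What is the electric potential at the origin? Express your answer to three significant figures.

Electric potential is a scalar, so the contributions from each charge add algebraically: V = Σ kqᵢ/rᵢ.
Distances from the field point to each charge: r₁ = 1.08 m.
V = k[(-4.61×10⁻⁶)/(1.08)] = -3.85×10⁴ V.

-3.85×10⁴ V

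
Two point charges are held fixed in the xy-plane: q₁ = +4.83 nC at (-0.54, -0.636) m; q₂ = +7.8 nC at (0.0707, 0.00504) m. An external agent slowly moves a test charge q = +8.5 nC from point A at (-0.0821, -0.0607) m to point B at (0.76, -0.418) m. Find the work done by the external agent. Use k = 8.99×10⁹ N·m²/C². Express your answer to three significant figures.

For quasistatic motion the external work equals the change in potential energy: W_ext = qΔV = q(V_B − V_A).
At A: distances to the source charges are 0.735 m, 0.166 m; V_A = Σ kqᵢ/rᵢ = 481 V.
At B: distances to the source charges are 1.32 m, 0.809 m; V_B = Σ kqᵢ/rᵢ = 120 V.
ΔV = V_B − V_A = -361 V.
W_ext = qΔV = (8.50×10⁻⁹ C)(-361 V) = -3.07×10⁻⁶ J.

-3.07×10⁻⁶ J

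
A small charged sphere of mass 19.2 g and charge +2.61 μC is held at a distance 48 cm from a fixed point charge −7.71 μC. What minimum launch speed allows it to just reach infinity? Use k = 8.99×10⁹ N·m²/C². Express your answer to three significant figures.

6.27 m/s

To just escape, total mechanical energy must reach zero at infinity: ½mv²_min + U = 0, so ½mv²_min = −U = |kQq|/r.
|U| = |kQq|/r = (8.99×10⁹ N·m²/C²)(7.71×10⁻⁶)(2.61×10⁻⁶)/(0.480) = 0.377 J.
v_min = √(2|U|/m) = √(2·0.377/0.0192) = 6.27 m/s.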